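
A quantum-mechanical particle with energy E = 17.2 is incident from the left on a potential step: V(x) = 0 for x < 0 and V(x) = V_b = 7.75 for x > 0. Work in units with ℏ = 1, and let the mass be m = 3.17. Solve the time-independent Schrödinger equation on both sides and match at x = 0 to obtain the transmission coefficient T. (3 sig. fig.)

T = 0.978

On each side the TISE gives plane waves with k = √(2m(E − V))/ℏ: k₁ = √(2·3.17·17.2) = 10.44, k₂ = √(2·3.17·9.45) = 7.740.
Continuity of ψ and ψ′ at the step yields the reflection amplitude r = (k₁ − k₂)/(k₁ + k₂) = 0.1486; thus R = |r|² = 0.02209, T = 0.9779.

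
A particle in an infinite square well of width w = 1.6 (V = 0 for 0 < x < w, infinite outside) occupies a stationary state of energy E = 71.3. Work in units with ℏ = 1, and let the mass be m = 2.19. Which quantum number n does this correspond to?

n = 9

From E_n = n²π²ℏ²/(2mw²) invert to n = √(2mw²E)/(πℏ).
n = (1.6/π) × √(2 × 2.19 × 71.3) = 9.000 → n = 9.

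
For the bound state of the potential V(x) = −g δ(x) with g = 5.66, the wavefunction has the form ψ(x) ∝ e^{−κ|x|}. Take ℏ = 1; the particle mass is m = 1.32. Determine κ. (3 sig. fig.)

Integrate −(ℏ²/2m)ψ'' − gδ(x)ψ = Eψ from −ε to +ε: the ψ'' term gives ψ'(0⁺) − ψ'(0⁻) and the δ term gives −(2mg/ℏ²)ψ(0).
With ψ ∝ e^{−κ|x|} this yields −2κ = −2mg/ℏ², so κ = mg/ℏ² = 7.471.

κ = 7.47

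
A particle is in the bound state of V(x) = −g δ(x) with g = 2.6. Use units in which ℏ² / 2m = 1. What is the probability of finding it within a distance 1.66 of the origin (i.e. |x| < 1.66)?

P = 0.987

The normalised bound state is ψ = √κ e^{−κ|x|} with κ = mg/ℏ² = 1.300.
P(|x| < d) = ∫_{−d}^{d} κ e^{−2κ|x|} dx = 1 − e^{−2κd} = 1 − e^{−4.316} = 0.9866.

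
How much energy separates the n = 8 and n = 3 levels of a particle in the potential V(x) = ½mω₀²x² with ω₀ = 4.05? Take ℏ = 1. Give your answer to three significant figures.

E_n = ℏω₀(n + ½), so ΔE = (8 − 3) ℏω₀ = 5 × 4.05 = 20.25.

ΔE = 20.3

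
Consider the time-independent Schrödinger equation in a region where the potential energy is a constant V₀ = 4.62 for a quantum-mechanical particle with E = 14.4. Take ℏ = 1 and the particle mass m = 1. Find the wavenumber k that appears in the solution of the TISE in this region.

k = 4.42

With E > V₀ the solution is oscillatory, ψ ∝ e^{±ikx} with k = √(2m(E − V₀))/ℏ.
k = √(2 × 1 × 9.78) = 4.423.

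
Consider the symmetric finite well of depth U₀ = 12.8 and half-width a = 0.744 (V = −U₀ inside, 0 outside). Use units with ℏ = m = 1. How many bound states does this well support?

N = 3

Define the well-strength parameter z₀ = (a/ℏ)√(2mU₀) = 0.744 × √(2·1·12.8) = 3.764.
A new bound state (alternating even/odd) appears each time z₀ passes a multiple of π/2, so N = ⌊2z₀/π⌋ + 1 = ⌊2.396⌋ + 1 = 3.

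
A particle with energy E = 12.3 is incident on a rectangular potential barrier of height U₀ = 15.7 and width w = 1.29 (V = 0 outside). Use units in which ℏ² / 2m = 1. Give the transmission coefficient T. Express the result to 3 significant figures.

T = 0.0232

E < U₀: inside the barrier ψ ∝ e^{±κx} with κ = √(2m(U₀ − E))/ℏ = 1.844.
κw = 2.379, sinh(κw) = 5.349.
Matching ψ, ψ′ at both faces gives T = [1 + U₀² sinh²(κw) / (4E(U₀ − E))]⁻¹ = 1/43.16 = 0.0232.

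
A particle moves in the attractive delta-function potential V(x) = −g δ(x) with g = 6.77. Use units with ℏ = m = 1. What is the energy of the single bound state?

For x ≠ 0 the bound state is ψ ∝ e^{−κ|x|}; integrating the TISE across the delta gives the cusp condition 2κ = 2mg/ℏ², so κ = 6.770.
Then E = −ℏ²κ²/(2m) = −mg²/(2ℏ²) = -22.92.

E = -22.9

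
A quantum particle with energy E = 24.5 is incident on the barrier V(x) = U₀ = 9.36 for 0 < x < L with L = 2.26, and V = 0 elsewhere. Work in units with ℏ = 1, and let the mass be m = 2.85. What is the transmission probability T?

T = 0.960

Above the barrier the interior wavenumber is k₂ = √(2m(E − U₀))/ℏ = 9.290, giving phase k₂L = 20.99.
Matching at both interfaces gives T⁻¹ = 1 + U₀² sin²(k₂L) / [4E(E − U₀)] = 1.042, hence T = 0.960.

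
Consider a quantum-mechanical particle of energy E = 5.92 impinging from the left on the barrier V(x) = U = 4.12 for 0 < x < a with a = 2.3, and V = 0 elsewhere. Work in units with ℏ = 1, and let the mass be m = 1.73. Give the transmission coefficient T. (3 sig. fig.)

E > U: inside the barrier k₂ = √(2m(E − U))/ℏ = 2.496, k₂a = 5.740.
T = [1 + U² sin²(k₂a) / (4E(E − U))]⁻¹ = 1/1.106 = 0.904.

T = 0.904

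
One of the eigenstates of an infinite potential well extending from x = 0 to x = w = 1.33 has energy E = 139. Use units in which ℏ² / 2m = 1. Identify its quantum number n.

n = 5

From E_n = n²π²ℏ²/(2mw²) invert to n = √(2mw²E)/(πℏ).
n = (1.33/π) × √(2 × 0.5 × 139) = 4.991 → n = 5.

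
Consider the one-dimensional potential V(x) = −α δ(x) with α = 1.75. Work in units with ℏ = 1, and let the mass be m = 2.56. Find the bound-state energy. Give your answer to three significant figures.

E = -3.92

The bound state is ψ(x) = √κ e^{−κ|x|}. The derivative jump ψ'(0⁺) − ψ'(0⁻) = −(2mα/ℏ²)ψ(0) fixes κ = mα/ℏ² = 4.480.
Then E = −ℏ²κ²/(2m) = −mα²/(2ℏ²) = -3.920.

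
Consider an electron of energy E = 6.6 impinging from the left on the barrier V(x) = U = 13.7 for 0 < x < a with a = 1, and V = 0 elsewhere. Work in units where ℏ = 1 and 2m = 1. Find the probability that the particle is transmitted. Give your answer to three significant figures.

T = 0.0192

Since E < U the interior solution is evanescent with decay constant κ = √(2m(U − E))/ℏ = 2.665.
κa = 2.665, sinh(κa) = 7.146.
Matching ψ, ψ′ at both faces gives T = [1 + U² sinh²(κa) / (4E(U − E))]⁻¹ = 1/52.14 = 0.0192.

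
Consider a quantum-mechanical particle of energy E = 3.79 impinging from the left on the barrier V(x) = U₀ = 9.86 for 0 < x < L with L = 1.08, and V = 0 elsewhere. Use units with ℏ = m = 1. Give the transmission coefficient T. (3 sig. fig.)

T = 0.00204

Since E < U₀ the interior solution is evanescent with decay constant κ = √(2m(U₀ − E))/ℏ = 3.484.
κL = 3.763, sinh(κL) = 21.53.
Matching ψ, ψ′ at both faces gives T = [1 + U₀² sinh²(κL) / (4E(U₀ − E))]⁻¹ = 1/490.6 = 0.00204.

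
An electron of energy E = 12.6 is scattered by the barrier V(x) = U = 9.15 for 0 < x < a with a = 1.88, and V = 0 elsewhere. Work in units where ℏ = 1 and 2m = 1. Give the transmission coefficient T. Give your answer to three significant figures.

T = 0.946

E > U: inside the barrier k₂ = √(2m(E − U))/ℏ = 1.857, k₂a = 3.492.
T = [1 + U² sin²(k₂a) / (4E(E − U))]⁻¹ = 1/1.057 = 0.946.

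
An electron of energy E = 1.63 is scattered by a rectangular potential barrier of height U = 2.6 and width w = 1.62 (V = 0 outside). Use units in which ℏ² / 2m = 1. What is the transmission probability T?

T = 0.143

E < U: inside the barrier ψ ∝ e^{±κx} with κ = √(2m(U − E))/ℏ = 0.9849.
κw = 1.596, sinh(κw) = 2.364.
Matching ψ, ψ′ at both faces gives T = [1 + U² sinh²(κw) / (4E(U − E))]⁻¹ = 1/6.974 = 0.143.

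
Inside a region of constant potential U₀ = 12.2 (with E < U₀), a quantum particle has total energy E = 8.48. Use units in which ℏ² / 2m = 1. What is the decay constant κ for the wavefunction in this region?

Since E < U₀ the TISE in this region is ψ'' = κ²ψ with κ = √(2m(U₀ − E))/ℏ.
κ = √(2 × 0.5 × 3.72) = 1.929.

κ = 1.93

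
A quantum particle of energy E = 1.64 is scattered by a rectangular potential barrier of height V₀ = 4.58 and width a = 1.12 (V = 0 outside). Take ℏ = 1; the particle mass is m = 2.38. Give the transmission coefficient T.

T = 0.000844

E < V₀: inside the barrier ψ ∝ e^{±κx} with κ = √(2m(V₀ − E))/ℏ = 3.741.
κa = 4.190, sinh(κa) = 33.00.
Matching ψ, ψ′ at both faces gives T = [1 + V₀² sinh²(κa) / (4E(V₀ − E))]⁻¹ = 1/1185 = 0.000844.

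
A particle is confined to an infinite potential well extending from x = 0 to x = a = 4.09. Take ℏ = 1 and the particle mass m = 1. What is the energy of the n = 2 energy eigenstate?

Requiring ψ(0) = ψ(a) = 0 quantises k = nπ/a, hence E_n = ℏ²k²/2m = n²π²ℏ²/(2ma²).
E_2 = 2² × π² / (2 × 1 × 4.09²) = 1.180.

E = 1.18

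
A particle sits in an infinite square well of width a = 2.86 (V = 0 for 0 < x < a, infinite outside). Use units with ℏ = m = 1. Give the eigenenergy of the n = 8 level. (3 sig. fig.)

Requiring ψ(0) = ψ(a) = 0 quantises k = nπ/a, hence E_n = ℏ²k²/2m = n²π²ℏ²/(2ma²).
E_8 = 8² × π² / (2 × 1 × 2.86²) = 38.61.

E = 38.6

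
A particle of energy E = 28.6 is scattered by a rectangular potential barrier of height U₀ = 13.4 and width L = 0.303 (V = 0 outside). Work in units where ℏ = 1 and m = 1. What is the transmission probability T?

Above the barrier the interior wavenumber is k₂ = √(2m(E − U₀))/ℏ = 5.514, giving phase k₂L = 1.671.
T = [1 + U₀² sin²(k₂L) / (4E(E − U₀))]⁻¹ = 1/1.102 = 0.907.

T = 0.907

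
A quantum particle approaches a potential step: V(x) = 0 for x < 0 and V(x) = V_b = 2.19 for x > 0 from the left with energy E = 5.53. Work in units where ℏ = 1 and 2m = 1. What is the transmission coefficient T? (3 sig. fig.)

T = 0.984

The wavenumbers are k₁ = √(2mE)/ℏ = 2.352 on the left and k₂ = √(2m(E − V_b))/ℏ = 1.828 on the right.
Continuity of ψ and ψ′ at the step yields the reflection amplitude r = (k₁ − k₂)/(k₁ + k₂) = 0.1254; thus R = |r|² = 0.01572, T = 0.9843.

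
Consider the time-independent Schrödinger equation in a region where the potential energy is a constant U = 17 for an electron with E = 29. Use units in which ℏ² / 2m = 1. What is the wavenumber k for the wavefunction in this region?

With E > U the solution is oscillatory, ψ ∝ e^{±ikx} with k = √(2m(E − U))/ℏ.
k = √(2 × 0.5 × 12) = 3.464.

k = 3.46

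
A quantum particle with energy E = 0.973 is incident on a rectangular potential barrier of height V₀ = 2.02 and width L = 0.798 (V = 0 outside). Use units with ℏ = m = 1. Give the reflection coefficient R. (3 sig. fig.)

Since E < V₀ the interior solution is evanescent with decay constant κ = √(2m(V₀ − E))/ℏ = 1.447.
κL = 1.155, sinh(κL) = 1.429.
Matching ψ, ψ′ at both faces gives T = [1 + V₀² sinh²(κL) / (4E(V₀ − E))]⁻¹ = 1/3.045 = 0.328.
R = 1 − T = 0.672.

R = 0.672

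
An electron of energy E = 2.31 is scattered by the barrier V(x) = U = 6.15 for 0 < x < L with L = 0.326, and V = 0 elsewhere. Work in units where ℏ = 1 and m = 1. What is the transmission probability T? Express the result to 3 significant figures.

Since E < U the interior solution is evanescent with decay constant κ = √(2m(U − E))/ℏ = 2.771.
κL = 0.9034, sinh(κL) = 1.031.
Matching ψ, ψ′ at both faces gives T = [1 + U² sinh²(κL) / (4E(U − E))]⁻¹ = 1/2.134 = 0.469.

T = 0.469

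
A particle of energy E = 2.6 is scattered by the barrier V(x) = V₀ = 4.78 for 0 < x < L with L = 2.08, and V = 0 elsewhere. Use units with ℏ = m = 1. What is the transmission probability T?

T = 0.000670

Since E < V₀ the interior solution is evanescent with decay constant κ = √(2m(V₀ − E))/ℏ = 2.088.
κL = 4.343, sinh(κL) = 38.47.
Matching ψ, ψ′ at both faces gives T = [1 + V₀² sinh²(κL) / (4E(V₀ − E))]⁻¹ = 1/1492 = 0.000670.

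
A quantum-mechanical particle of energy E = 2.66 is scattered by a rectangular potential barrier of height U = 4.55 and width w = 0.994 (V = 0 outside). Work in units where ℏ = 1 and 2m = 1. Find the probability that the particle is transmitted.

T = 0.224

E < U: inside the barrier ψ ∝ e^{±κx} with κ = √(2m(U − E))/ℏ = 1.375.
κw = 1.367, sinh(κw) = 1.833.
Matching ψ, ψ′ at both faces gives T = [1 + U² sinh²(κw) / (4E(U − E))]⁻¹ = 1/4.460 = 0.224.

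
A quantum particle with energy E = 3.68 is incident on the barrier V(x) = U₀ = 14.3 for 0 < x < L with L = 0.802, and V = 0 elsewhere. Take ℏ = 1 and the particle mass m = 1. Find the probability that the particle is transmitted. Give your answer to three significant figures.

T = 0.00188

E < U₀: inside the barrier ψ ∝ e^{±κx} with κ = √(2m(U₀ − E))/ℏ = 4.609.
κL = 3.696, sinh(κL) = 20.13.
The exact tunnelling result is T⁻¹ = 1 + U₀² sinh²(κL) / [4E(U₀ − E)] = 531.3, so T = 0.00188.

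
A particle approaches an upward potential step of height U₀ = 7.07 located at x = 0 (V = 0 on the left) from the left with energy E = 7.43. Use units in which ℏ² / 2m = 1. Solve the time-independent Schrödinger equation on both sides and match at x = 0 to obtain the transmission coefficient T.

T = 0.591

The wavenumbers are k₁ = √(2mE)/ℏ = 2.726 on the left and k₂ = √(2m(E − U₀))/ℏ = 0.6000 on the right.
Matching ψ and ψ′ at x = 0 gives r = (k₁ − k₂)/(k₁ + k₂), so R = r² = 0.4086 and T = 1 − R = 0.5914.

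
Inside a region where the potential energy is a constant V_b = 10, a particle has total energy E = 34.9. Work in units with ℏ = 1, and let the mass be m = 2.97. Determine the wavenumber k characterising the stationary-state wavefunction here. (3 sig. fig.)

k = 12.2

With E > V_b the solution is oscillatory, ψ ∝ e^{±ikx} with k = √(2m(E − V_b))/ℏ.
k = √(2 × 2.97 × 24.9) = 12.16.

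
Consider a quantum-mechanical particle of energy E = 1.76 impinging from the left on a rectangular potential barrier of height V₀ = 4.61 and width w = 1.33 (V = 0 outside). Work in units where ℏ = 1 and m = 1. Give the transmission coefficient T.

Since E < V₀ the interior solution is evanescent with decay constant κ = √(2m(V₀ − E))/ℏ = 2.387.
κw = 3.175, sinh(κw) = 11.95.
Matching ψ, ψ′ at both faces gives T = [1 + V₀² sinh²(κw) / (4E(V₀ − E))]⁻¹ = 1/152.2 = 0.00657.

T = 0.00657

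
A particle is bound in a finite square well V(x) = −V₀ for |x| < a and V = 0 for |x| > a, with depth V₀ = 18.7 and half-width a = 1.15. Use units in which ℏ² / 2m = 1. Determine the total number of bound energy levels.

N = 4

The dimensionless depth is z₀ = a√(2mV₀)/ℏ = 1.15 × √(18.70) = 4.973.
A new bound state (alternating even/odd) appears each time z₀ passes a multiple of π/2, so N = ⌊2z₀/π⌋ + 1 = ⌊3.166⌋ + 1 = 4.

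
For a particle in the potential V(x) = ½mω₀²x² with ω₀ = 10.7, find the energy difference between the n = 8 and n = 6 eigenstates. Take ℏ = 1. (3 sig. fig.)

E_n = ℏω₀(n + ½), so ΔE = (8 − 6) ℏω₀ = 2 × 10.7 = 21.40.

ΔE = 21.4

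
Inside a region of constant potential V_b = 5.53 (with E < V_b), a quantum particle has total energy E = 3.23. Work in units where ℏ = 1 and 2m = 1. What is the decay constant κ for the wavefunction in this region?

κ = 1.52

Since E < V_b the TISE in this region is ψ'' = κ²ψ with κ = √(2m(V_b − E))/ℏ.
κ = √(2 × 0.5 × 2.3) = 1.517.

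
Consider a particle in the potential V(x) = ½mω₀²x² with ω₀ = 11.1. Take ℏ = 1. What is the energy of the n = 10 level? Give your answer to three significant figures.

E = 117

Using E_n = (n + ½)ℏω₀: E_10 = 10.5 × 11.1 = 116.6.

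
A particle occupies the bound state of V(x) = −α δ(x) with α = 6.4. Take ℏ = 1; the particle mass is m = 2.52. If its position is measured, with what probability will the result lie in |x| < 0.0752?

The normalised bound state is ψ = √κ e^{−κ|x|} with κ = mα/ℏ² = 16.13.
P(|x| < d) = ∫_{−d}^{d} κ e^{−2κ|x|} dx = 1 − e^{−2κd} = 1 − e^{−2.426} = 0.9116.

P = 0.912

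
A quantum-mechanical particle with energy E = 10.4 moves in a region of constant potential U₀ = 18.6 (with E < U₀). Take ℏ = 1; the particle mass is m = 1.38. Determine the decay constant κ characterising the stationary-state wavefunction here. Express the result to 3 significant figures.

Since E < U₀ the TISE in this region is ψ'' = κ²ψ with κ = √(2m(U₀ − E))/ℏ.
κ = √(2 × 1.38 × 8.2) = 4.757.

κ = 4.76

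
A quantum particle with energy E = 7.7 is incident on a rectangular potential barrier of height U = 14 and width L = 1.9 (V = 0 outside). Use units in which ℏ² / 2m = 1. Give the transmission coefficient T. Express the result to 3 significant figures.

Since E < U the interior solution is evanescent with decay constant κ = √(2m(U − E))/ℏ = 2.510.
κL = 4.769, sinh(κL) = 58.89.
The exact tunnelling result is T⁻¹ = 1 + U² sinh²(κL) / [4E(U − E)] = 3505, so T = 0.000285.

T = 0.000285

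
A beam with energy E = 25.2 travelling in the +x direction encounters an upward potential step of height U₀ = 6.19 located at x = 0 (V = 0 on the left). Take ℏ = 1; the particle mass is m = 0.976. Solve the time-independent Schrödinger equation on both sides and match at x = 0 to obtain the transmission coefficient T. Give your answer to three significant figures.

The wavenumbers are k₁ = √(2mE)/ℏ = 7.014 on the left and k₂ = √(2m(E − U₀))/ℏ = 6.092 on the right.
Continuity of ψ and ψ′ at the step yields the reflection amplitude r = (k₁ − k₂)/(k₁ + k₂) = 0.07035; thus R = |r|² = 0.004950, T = 0.9951.

T = 0.995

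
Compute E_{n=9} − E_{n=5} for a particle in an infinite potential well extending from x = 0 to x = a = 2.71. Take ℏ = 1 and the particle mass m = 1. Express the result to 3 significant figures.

E_n = n²π²ℏ²/(2ma²), so ΔE = (9² − 5²) π²ℏ²/(2ma²).
ΔE = 56 × π² / (2 × 1 × 2.71²) = 37.63.

ΔE = 37.6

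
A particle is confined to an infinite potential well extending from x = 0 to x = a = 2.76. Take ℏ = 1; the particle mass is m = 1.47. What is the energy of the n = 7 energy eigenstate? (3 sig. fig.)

E = 21.6

Requiring ψ(0) = ψ(a) = 0 quantises k = nπ/a, hence E_n = ℏ²k²/2m = n²π²ℏ²/(2ma²).
E_7 = 7² × π² / (2 × 1.47 × 2.76²) = 21.59.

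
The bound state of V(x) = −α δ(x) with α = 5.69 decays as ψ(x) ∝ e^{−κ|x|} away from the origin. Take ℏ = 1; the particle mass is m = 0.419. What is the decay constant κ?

Integrate −(ℏ²/2m)ψ'' − αδ(x)ψ = Eψ from −ε to +ε: the ψ'' term gives ψ'(0⁺) − ψ'(0⁻) and the δ term gives −(2mα/ℏ²)ψ(0).
With ψ ∝ e^{−κ|x|} this yields −2κ = −2mα/ℏ², so κ = mα/ℏ² = 2.384.

κ = 2.38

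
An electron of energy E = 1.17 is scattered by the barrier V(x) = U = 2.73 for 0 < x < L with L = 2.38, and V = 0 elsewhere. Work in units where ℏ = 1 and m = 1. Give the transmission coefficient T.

Since E < U the interior solution is evanescent with decay constant κ = √(2m(U − E))/ℏ = 1.766.
κL = 4.204, sinh(κL) = 33.47.
The exact tunnelling result is T⁻¹ = 1 + U² sinh²(κL) / [4E(U − E)] = 1144, so T = 0.000874.

T = 0.000874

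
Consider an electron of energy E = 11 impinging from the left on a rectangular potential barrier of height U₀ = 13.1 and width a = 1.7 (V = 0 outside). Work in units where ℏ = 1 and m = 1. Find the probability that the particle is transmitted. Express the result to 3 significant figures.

E < U₀: inside the barrier ψ ∝ e^{±κx} with κ = √(2m(U₀ − E))/ℏ = 2.049.
κa = 3.484, sinh(κa) = 16.28.
Matching ψ, ψ′ at both faces gives T = [1 + U₀² sinh²(κa) / (4E(U₀ − E))]⁻¹ = 1/493.2 = 0.00203.

T = 0.00203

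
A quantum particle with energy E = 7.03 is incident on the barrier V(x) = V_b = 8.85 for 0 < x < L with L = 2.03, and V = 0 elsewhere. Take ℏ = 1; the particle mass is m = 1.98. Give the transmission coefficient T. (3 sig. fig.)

T = 0.0000483

Since E < V_b the interior solution is evanescent with decay constant κ = √(2m(V_b − E))/ℏ = 2.685.
κL = 5.450, sinh(κL) = 116.4.
The exact tunnelling result is T⁻¹ = 1 + V_b² sinh²(κL) / [4E(V_b − E)] = 20720, so T = 0.0000483.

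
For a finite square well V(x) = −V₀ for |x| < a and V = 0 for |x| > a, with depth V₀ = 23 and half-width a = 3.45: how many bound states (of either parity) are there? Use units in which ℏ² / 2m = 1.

N = 11

The dimensionless depth is z₀ = a√(2mV₀)/ℏ = 3.45 × √(23.00) = 16.55.
The even/odd transcendental equations gain one root per π/2 in z₀, giving N = 1 + ⌊2z₀/π⌋ = 1 + ⌊10.53⌋ = 11.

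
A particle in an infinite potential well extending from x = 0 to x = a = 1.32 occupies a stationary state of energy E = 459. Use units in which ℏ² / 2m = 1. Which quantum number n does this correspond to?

From E_n = n²π²ℏ²/(2ma²) invert to n = √(2ma²E)/(πℏ).
n = (1.32/π) × √(2 × 0.5 × 459) = 9.002 → n = 9.

n = 9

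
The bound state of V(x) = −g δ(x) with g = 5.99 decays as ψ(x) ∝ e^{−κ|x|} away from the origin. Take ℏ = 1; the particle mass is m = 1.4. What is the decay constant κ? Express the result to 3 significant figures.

Integrate −(ℏ²/2m)ψ'' − gδ(x)ψ = Eψ from −ε to +ε: the ψ'' term gives ψ'(0⁺) − ψ'(0⁻) and the δ term gives −(2mg/ℏ²)ψ(0).
With ψ ∝ e^{−κ|x|} this yields −2κ = −2mg/ℏ², so κ = mg/ℏ² = 8.386.

κ = 8.39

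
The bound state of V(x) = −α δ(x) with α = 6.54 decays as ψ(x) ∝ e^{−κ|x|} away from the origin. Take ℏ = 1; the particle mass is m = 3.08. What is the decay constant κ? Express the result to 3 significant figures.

κ = 20.1

Integrate −(ℏ²/2m)ψ'' − αδ(x)ψ = Eψ from −ε to +ε: the ψ'' term gives ψ'(0⁺) − ψ'(0⁻) and the δ term gives −(2mα/ℏ²)ψ(0).
With ψ ∝ e^{−κ|x|} this yields −2κ = −2mα/ℏ², so κ = mα/ℏ² = 20.14.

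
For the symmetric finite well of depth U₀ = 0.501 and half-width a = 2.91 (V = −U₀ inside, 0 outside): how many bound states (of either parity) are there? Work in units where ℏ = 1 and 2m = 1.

N = 2

Define the well-strength parameter z₀ = (a/ℏ)√(2mU₀) = 2.91 × √(2·0.5·0.501) = 2.060.
A new bound state (alternating even/odd) appears each time z₀ passes a multiple of π/2, so N = ⌊2z₀/π⌋ + 1 = ⌊1.311⌋ + 1 = 2.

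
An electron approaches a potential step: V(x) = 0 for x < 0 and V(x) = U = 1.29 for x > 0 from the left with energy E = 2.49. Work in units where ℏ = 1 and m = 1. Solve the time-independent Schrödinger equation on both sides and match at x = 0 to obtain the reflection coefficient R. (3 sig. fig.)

R = 0.0326

On each side the TISE gives plane waves with k = √(2m(E − V))/ℏ: k₁ = √(2·1·2.49) = 2.232, k₂ = √(2·1·1.2) = 1.549.
Continuity of ψ and ψ′ at the step yields the reflection amplitude r = (k₁ − k₂)/(k₁ + k₂) = 0.1805; thus R = |r|² = 0.03258, T = 0.9674.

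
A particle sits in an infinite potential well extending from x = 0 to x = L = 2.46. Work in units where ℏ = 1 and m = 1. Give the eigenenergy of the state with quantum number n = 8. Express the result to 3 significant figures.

The infinite-well eigenfunctions ψ_n = √(2/L) sin(nπx/L) vanish at both walls, giving E_n = n²π²ℏ²/(2mL²).
E_8 = 8² × π² / (2 × 1 × 2.46²) = 52.19.

E = 52.2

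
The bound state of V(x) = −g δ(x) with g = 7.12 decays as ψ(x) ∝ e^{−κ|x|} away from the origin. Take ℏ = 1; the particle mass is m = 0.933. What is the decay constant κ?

Integrating the TISE across x = 0 gives the cusp condition ψ'(0⁺) − ψ'(0⁻) = −(2mg/ℏ²)ψ(0).
With ψ ∝ e^{−κ|x|} this yields −2κ = −2mg/ℏ², so κ = mg/ℏ² = 6.643.

κ = 6.64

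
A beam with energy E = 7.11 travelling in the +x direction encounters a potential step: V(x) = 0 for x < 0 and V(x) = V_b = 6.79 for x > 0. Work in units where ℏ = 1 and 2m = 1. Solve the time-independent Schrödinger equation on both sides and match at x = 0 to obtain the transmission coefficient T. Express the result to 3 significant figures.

T = 0.578

On each side the TISE gives plane waves with k = √(2m(E − V))/ℏ: k₁ = √(2·½·7.11) = 2.666, k₂ = √(2·½·0.32) = 0.5657.
Matching ψ and ψ′ at x = 0 gives r = (k₁ − k₂)/(k₁ + k₂), so R = r² = 0.4225 and T = 1 − R = 0.5775.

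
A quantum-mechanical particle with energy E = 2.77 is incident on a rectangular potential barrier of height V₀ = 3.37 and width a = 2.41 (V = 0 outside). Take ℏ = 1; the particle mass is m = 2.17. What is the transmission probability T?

T = 0.000981

E < V₀: inside the barrier ψ ∝ e^{±κx} with κ = √(2m(V₀ − E))/ℏ = 1.614.
κa = 3.889, sinh(κa) = 24.42.
Matching ψ, ψ′ at both faces gives T = [1 + V₀² sinh²(κa) / (4E(V₀ − E))]⁻¹ = 1/1020 = 0.000981.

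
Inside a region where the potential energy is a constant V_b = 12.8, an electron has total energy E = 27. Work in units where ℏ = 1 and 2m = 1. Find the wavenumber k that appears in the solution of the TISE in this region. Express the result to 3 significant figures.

k = 3.77

With E > V_b the solution is oscillatory, ψ ∝ e^{±ikx} with k = √(2m(E − V_b))/ℏ.
k = √(2 × 0.5 × 14.2) = 3.768.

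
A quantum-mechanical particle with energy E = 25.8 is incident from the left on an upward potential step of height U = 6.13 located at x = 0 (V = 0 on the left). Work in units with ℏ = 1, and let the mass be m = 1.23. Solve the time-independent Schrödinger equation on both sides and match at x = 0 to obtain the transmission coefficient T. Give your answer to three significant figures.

The wavenumbers are k₁ = √(2mE)/ℏ = 7.967 on the left and k₂ = √(2m(E − U))/ℏ = 6.956 on the right.
Continuity of ψ and ψ′ at the step yields the reflection amplitude r = (k₁ − k₂)/(k₁ + k₂) = 0.06772; thus R = |r|² = 0.004585, T = 0.9954.

T = 0.995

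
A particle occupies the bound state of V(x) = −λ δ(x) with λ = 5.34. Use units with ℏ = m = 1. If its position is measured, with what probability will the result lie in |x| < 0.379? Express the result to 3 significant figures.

P = 0.983

The normalised bound state is ψ = √κ e^{−κ|x|} with κ = mλ/ℏ² = 5.340.
P(|x| < d) = ∫_{−d}^{d} κ e^{−2κ|x|} dx = 1 − e^{−2κd} = 1 − e^{−4.048} = 0.9825.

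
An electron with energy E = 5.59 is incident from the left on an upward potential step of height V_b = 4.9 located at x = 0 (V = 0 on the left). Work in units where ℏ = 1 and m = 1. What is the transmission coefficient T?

The wavenumbers are k₁ = √(2mE)/ℏ = 3.344 on the left and k₂ = √(2m(E − V_b))/ℏ = 1.175 on the right.
Continuity of ψ and ψ′ at the step yields the reflection amplitude r = (k₁ − k₂)/(k₁ + k₂) = 0.4800; thus R = |r|² = 0.2304, T = 0.7696.

T = 0.770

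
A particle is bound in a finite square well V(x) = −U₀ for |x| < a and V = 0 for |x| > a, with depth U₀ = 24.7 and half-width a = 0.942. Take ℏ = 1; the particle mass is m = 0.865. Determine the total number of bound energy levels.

Define the well-strength parameter z₀ = (a/ℏ)√(2mU₀) = 0.942 × √(2·0.865·24.7) = 6.158.
A new bound state (alternating even/odd) appears each time z₀ passes a multiple of π/2, so N = ⌊2z₀/π⌋ + 1 = ⌊3.920⌋ + 1 = 4.

N = 4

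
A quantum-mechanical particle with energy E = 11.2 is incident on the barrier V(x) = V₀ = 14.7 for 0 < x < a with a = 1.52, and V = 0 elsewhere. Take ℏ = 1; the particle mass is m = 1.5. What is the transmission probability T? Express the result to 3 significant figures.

T = 0.000153

E < V₀: inside the barrier ψ ∝ e^{±κx} with κ = √(2m(V₀ − E))/ℏ = 3.240.
κa = 4.925, sinh(κa) = 68.87.
Matching ψ, ψ′ at both faces gives T = [1 + V₀² sinh²(κa) / (4E(V₀ − E))]⁻¹ = 1/6537 = 0.000153.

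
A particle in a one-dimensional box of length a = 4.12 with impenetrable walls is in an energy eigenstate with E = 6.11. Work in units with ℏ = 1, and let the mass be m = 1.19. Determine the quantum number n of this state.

For an infinite well E_n = n²π²ℏ²/(2ma²), so n = (a/πℏ)√(2mE).
n = (4.12/π) × √(2 × 1.19 × 6.11) = 5.001 → n = 5.

n = 5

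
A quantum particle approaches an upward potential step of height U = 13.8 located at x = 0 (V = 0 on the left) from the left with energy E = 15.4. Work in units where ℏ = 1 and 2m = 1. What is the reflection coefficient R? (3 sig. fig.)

On each side the TISE gives plane waves with k = √(2m(E − V))/ℏ: k₁ = √(2·½·15.4) = 3.924, k₂ = √(2·½·1.6) = 1.265.
Matching ψ and ψ′ at x = 0 gives r = (k₁ − k₂)/(k₁ + k₂), so R = r² = 0.2626 and T = 1 − R = 0.7374.

R = 0.263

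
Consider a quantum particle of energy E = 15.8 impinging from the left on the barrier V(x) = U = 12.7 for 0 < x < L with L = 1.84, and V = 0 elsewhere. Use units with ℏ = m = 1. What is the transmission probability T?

E > U: inside the barrier k₂ = √(2m(E − U))/ℏ = 2.490, k₂L = 4.582.
Matching at both interfaces gives T⁻¹ = 1 + U² sin²(k₂L) / [4E(E − U)] = 1.809, hence T = 0.553.

T = 0.553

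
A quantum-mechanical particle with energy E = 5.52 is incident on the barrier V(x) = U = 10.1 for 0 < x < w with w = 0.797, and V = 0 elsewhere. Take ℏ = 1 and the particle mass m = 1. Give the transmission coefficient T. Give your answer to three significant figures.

E < U: inside the barrier ψ ∝ e^{±κx} with κ = √(2m(U − E))/ℏ = 3.027.
κw = 2.412, sinh(κw) = 5.534.
Matching ψ, ψ′ at both faces gives T = [1 + U² sinh²(κw) / (4E(U − E))]⁻¹ = 1/31.90 = 0.0314.

T = 0.0314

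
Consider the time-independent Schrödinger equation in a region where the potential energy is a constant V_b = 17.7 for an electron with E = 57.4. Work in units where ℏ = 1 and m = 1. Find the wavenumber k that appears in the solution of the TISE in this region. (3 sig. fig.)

With E > V_b the solution is oscillatory, ψ ∝ e^{±ikx} with k = √(2m(E − V_b))/ℏ.
k = √(2 × 1 × 39.7) = 8.911.

k = 8.91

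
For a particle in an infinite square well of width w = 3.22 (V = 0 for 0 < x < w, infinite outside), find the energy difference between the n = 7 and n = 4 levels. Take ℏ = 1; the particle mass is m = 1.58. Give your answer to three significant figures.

ΔE = 9.94

E_n = n²π²ℏ²/(2mw²), so ΔE = (7² − 4²) π²ℏ²/(2mw²).
ΔE = 33 × π² / (2 × 1.58 × 3.22²) = 9.941.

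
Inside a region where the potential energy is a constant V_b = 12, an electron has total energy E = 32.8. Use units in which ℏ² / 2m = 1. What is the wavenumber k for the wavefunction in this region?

With E > V_b the solution is oscillatory, ψ ∝ e^{±ikx} with k = √(2m(E − V_b))/ℏ.
k = √(2 × 0.5 × 20.8) = 4.561.

k = 4.56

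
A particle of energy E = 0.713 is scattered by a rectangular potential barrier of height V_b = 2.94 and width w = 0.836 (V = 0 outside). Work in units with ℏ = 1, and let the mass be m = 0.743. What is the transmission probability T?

E < V_b: inside the barrier ψ ∝ e^{±κx} with κ = √(2m(V_b − E))/ℏ = 1.819.
κw = 1.521, sinh(κw) = 2.179.
Matching ψ, ψ′ at both faces gives T = [1 + V_b² sinh²(κw) / (4E(V_b − E))]⁻¹ = 1/7.460 = 0.134.

T = 0.134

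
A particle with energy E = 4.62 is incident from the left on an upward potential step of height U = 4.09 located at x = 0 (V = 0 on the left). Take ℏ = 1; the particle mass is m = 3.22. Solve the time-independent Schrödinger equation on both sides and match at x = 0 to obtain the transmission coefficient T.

T = 0.756

On each side the TISE gives plane waves with k = √(2m(E − V))/ℏ: k₁ = √(2·3.22·4.62) = 5.455, k₂ = √(2·3.22·0.53) = 1.847.
Continuity of ψ and ψ′ at the step yields the reflection amplitude r = (k₁ − k₂)/(k₁ + k₂) = 0.4940; thus R = |r|² = 0.2440, T = 0.7560.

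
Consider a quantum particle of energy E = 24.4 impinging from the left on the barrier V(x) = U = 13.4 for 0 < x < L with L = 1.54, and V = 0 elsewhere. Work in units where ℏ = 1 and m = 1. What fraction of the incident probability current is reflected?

R = 0.0984

Above the barrier the interior wavenumber is k₂ = √(2m(E − U))/ℏ = 4.690, giving phase k₂L = 7.223.
Matching at both interfaces gives T⁻¹ = 1 + U² sin²(k₂L) / [4E(E − U)] = 1.109, hence T = 0.902.
R = 1 − T = 0.0984.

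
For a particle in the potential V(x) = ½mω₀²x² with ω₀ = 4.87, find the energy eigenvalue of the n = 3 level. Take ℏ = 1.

E = 17.0

Using E_n = (n + ½)ℏω₀: E_3 = 3.5 × 4.87 = 17.05.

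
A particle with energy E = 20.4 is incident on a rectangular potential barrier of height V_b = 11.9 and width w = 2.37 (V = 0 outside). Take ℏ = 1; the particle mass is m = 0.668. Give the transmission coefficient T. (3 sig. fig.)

T = 0.833

E > V_b: inside the barrier k₂ = √(2m(E − V_b))/ℏ = 3.370, k₂w = 7.987.
Matching at both interfaces gives T⁻¹ = 1 + V_b² sin²(k₂w) / [4E(E − V_b)] = 1.201, hence T = 0.833.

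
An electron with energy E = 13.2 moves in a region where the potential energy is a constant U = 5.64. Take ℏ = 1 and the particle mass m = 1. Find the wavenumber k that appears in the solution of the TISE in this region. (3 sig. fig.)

With E > U the solution is oscillatory, ψ ∝ e^{±ikx} with k = √(2m(E − U))/ℏ.
k = √(2 × 1 × 7.56) = 3.888.

k = 3.89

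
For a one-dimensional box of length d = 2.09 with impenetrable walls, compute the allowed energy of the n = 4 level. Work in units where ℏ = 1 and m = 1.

E = 18.1

Requiring ψ(0) = ψ(d) = 0 quantises k = nπ/d, hence E_n = ℏ²k²/2m = n²π²ℏ²/(2md²).
E_4 = 4² × π² / (2 × 1 × 2.09²) = 18.08.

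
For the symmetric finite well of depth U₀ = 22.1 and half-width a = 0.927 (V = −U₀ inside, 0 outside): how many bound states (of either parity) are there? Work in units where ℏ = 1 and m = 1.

N = 4

The dimensionless depth is z₀ = a√(2mU₀)/ℏ = 0.927 × √(44.20) = 6.163.
The even/odd transcendental equations gain one root per π/2 in z₀, giving N = 1 + ⌊2z₀/π⌋ = 1 + ⌊3.923⌋ = 4.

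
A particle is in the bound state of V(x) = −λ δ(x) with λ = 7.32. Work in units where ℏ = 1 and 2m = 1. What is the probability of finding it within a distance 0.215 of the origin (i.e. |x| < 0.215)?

The normalised bound state is ψ = √κ e^{−κ|x|} with κ = mλ/ℏ² = 3.660.
P(|x| < d) = ∫_{−d}^{d} κ e^{−2κ|x|} dx = 1 − e^{−2κd} = 1 − e^{−1.574} = 0.7927.

P = 0.793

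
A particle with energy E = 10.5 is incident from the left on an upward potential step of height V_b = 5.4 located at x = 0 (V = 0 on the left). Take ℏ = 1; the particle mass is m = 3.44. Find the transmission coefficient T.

The wavenumbers are k₁ = √(2mE)/ℏ = 8.499 on the left and k₂ = √(2m(E − V_b))/ℏ = 5.924 on the right.
Matching ψ and ψ′ at x = 0 gives r = (k₁ − k₂)/(k₁ + k₂), so R = r² = 0.03190 and T = 1 − R = 0.9681.

T = 0.968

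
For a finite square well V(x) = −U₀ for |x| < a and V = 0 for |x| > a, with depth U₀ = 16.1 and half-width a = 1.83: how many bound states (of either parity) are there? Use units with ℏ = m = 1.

Define the well-strength parameter z₀ = (a/ℏ)√(2mU₀) = 1.83 × √(2·1·16.1) = 10.38.
The even/odd transcendental equations gain one root per π/2 in z₀, giving N = 1 + ⌊2z₀/π⌋ = 1 + ⌊6.611⌋ = 7.

N = 7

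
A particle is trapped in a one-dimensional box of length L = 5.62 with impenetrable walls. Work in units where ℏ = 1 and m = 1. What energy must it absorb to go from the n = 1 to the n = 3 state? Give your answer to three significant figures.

E_n = n²π²ℏ²/(2mL²), so ΔE = (3² − 1²) π²ℏ²/(2mL²).
ΔE = 8 × π² / (2 × 1 × 5.62²) = 1.250.

ΔE = 1.25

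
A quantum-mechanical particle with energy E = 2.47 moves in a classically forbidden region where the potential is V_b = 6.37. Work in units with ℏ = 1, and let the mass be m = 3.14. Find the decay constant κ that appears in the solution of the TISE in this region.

κ = 4.95

Since E < V_b the TISE in this region is ψ'' = κ²ψ with κ = √(2m(V_b − E))/ℏ.
κ = √(2 × 3.14 × 3.9) = 4.949.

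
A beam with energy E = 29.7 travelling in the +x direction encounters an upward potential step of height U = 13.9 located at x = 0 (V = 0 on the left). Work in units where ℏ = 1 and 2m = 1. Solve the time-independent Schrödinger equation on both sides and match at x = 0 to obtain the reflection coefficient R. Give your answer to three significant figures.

R = 0.0245

The wavenumbers are k₁ = √(2mE)/ℏ = 5.450 on the left and k₂ = √(2m(E − U))/ℏ = 3.975 on the right.
Continuity of ψ and ψ′ at the step yields the reflection amplitude r = (k₁ − k₂)/(k₁ + k₂) = 0.1565; thus R = |r|² = 0.02449, T = 0.9755.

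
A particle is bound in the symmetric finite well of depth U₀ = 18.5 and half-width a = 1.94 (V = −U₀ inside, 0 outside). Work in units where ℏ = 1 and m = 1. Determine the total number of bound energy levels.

N = 8

Define the well-strength parameter z₀ = (a/ℏ)√(2mU₀) = 1.94 × √(2·1·18.5) = 11.80.
The even/odd transcendental equations gain one root per π/2 in z₀, giving N = 1 + ⌊2z₀/π⌋ = 1 + ⌊7.512⌋ = 8.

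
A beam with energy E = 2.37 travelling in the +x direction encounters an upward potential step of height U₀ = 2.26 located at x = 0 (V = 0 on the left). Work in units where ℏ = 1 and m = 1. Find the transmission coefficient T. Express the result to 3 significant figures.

T = 0.583

The wavenumbers are k₁ = √(2mE)/ℏ = 2.177 on the left and k₂ = √(2m(E − U₀))/ℏ = 0.4690 on the right.
Continuity of ψ and ψ′ at the step yields the reflection amplitude r = (k₁ − k₂)/(k₁ + k₂) = 0.6455; thus R = |r|² = 0.4167, T = 0.5833.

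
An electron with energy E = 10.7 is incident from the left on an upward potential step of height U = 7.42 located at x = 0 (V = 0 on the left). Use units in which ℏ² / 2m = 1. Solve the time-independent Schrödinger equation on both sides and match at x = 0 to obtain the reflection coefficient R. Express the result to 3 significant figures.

R = 0.0825

The wavenumbers are k₁ = √(2mE)/ℏ = 3.271 on the left and k₂ = √(2m(E − U))/ℏ = 1.811 on the right.
Matching ψ and ψ′ at x = 0 gives r = (k₁ − k₂)/(k₁ + k₂), so R = r² = 0.08253 and T = 1 − R = 0.9175.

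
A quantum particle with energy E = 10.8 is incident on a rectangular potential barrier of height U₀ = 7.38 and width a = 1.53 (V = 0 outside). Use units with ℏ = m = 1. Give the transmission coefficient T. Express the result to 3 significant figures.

Above the barrier the interior wavenumber is k₂ = √(2m(E − U₀))/ℏ = 2.615, giving phase k₂a = 4.001.
T = [1 + U₀² sin²(k₂a) / (4E(E − U₀))]⁻¹ = 1/1.212 = 0.825.

T = 0.825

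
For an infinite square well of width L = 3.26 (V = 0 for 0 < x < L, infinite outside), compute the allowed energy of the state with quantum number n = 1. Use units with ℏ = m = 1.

E = 0.464

The infinite-well eigenfunctions ψ_n = √(2/L) sin(nπx/L) vanish at both walls, giving E_n = n²π²ℏ²/(2mL²).
E_1 = 1² × π² / (2 × 1 × 3.26²) = 0.4643.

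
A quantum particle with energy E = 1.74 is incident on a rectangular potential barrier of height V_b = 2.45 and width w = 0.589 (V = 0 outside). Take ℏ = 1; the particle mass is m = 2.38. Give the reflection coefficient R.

Since E < V_b the interior solution is evanescent with decay constant κ = √(2m(V_b − E))/ℏ = 1.838.
κw = 1.083, sinh(κw) = 1.307.
The exact tunnelling result is T⁻¹ = 1 + V_b² sinh²(κw) / [4E(V_b − E)] = 3.075, so T = 0.325.
R = 1 − T = 0.675.

R = 0.675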